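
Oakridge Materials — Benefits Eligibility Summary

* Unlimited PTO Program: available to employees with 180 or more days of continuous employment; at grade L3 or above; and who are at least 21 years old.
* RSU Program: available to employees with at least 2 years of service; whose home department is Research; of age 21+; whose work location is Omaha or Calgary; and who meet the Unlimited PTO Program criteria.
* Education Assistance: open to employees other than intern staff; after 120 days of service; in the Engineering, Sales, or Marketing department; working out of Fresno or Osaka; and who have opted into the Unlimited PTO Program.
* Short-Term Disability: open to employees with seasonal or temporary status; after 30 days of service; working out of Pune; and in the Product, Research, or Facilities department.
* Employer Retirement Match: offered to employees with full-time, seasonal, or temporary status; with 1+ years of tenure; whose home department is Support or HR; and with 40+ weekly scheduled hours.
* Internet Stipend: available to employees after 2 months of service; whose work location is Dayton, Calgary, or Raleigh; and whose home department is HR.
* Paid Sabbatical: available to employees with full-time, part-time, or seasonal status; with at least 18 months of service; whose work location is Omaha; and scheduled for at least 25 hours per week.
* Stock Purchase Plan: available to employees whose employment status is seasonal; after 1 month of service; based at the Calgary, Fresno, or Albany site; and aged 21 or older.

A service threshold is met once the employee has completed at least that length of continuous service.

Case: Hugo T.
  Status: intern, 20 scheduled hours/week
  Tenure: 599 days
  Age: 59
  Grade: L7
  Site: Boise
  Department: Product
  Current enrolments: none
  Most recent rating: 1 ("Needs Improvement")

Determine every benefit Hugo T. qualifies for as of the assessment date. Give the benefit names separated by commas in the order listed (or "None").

Unlimited PTO Program

Unlimited PTO Program — service 599 days ≥ 180 days ✓; grade L7 ≥ L3 ✓; age 59 ≥ 21 ✓ → eligible.
RSU Program — service 599 days < 2 years (≈730 days) ✗ → not eligible.
Education Assistance — status intern ✗ (excluded) → not eligible.
Short-Term Disability — status intern ✗ (requires seasonal or temporary) → not eligible.
Employer Retirement Match — status intern ✗ (requires full-time, seasonal, or temporary) → not eligible.
Internet Stipend — service 599 days ≥ 2 months (≈60 days) ✓; site Boise ✗ (not Dayton, Calgary, or Raleigh) → not eligible.
Paid Sabbatical — status intern ✗ (requires full-time, part-time, or seasonal) → not eligible.
Stock Purchase Plan — status intern ✗ (requires seasonal) → not eligible.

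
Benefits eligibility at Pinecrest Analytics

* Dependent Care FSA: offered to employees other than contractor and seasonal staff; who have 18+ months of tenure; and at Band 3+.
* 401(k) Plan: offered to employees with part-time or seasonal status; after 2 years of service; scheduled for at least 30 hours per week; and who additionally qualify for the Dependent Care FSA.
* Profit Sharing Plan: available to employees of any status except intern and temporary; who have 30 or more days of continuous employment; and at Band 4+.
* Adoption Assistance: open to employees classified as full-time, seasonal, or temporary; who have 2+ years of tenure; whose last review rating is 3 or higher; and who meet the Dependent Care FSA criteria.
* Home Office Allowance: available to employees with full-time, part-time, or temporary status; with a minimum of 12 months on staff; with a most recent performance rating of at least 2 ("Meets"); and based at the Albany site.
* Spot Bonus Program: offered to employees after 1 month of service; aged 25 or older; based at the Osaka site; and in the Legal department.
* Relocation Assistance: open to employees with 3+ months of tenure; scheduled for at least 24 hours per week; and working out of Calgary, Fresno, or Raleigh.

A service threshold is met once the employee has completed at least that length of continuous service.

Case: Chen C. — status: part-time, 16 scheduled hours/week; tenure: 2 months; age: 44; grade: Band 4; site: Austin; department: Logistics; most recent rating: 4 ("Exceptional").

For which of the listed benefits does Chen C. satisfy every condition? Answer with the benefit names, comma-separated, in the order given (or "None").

Dependent Care FSA — status part-time ✓ (not excluded); service 2 months < 18 months ✗ → not eligible.
401(k) Plan — status part-time ✓; service 2 months < 2 years (≈730 days) ✗ → not eligible.
Profit Sharing Plan — status part-time ✓ (not excluded); service 2 months ≥ 30 days ✓; grade Band 4 ≥ Band 4 ✓ → eligible.
Adoption Assistance — status part-time ✗ (requires full-time, seasonal, or temporary) → not eligible.
Home Office Allowance — status part-time ✓; service 2 months < 12 months ✗ → not eligible.
Spot Bonus Program — service 2 months ≥ 1 month ✓; age 44 ≥ 25 ✓; site Austin ✗ (not Osaka) → not eligible.
Relocation Assistance — service 2 months < 3 months ✗ → not eligible.

Profit Sharing Plan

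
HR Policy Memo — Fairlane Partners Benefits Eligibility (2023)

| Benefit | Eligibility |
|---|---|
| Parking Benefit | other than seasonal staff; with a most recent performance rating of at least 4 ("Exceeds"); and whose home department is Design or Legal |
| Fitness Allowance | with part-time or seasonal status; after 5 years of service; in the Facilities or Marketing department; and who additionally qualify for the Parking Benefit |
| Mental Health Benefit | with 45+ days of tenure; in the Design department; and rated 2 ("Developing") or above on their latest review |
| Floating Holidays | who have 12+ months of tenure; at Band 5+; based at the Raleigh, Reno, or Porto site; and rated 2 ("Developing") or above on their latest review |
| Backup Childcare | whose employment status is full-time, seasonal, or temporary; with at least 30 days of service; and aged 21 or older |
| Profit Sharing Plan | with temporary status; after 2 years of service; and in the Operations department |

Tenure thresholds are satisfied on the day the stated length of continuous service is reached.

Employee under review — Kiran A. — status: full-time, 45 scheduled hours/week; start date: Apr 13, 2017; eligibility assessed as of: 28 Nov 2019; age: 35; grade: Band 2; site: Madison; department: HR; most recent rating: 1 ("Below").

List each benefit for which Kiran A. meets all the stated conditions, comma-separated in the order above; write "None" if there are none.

Backup Childcare

Service from Apr 13, 2017 to 28 Nov 2019: 959 days.
Parking Benefit — status full-time ✓ (not excluded); rating 1 < 4 ✗ → not eligible.
Fitness Allowance — status full-time ✗ (requires part-time or seasonal) → not eligible.
Mental Health Benefit — service 959 days ≥ 45 days ✓; dept HR ✗ → not eligible.
Floating Holidays — service 959 days ≥ 12 months (≈360 days) ✓; grade Band 2 < Band 5 ✗ → not eligible.
Backup Childcare — status full-time ✓; service 959 days ≥ 30 days ✓; age 35 ≥ 21 ✓ → eligible.
Profit Sharing Plan — status full-time ✗ (requires temporary) → not eligible.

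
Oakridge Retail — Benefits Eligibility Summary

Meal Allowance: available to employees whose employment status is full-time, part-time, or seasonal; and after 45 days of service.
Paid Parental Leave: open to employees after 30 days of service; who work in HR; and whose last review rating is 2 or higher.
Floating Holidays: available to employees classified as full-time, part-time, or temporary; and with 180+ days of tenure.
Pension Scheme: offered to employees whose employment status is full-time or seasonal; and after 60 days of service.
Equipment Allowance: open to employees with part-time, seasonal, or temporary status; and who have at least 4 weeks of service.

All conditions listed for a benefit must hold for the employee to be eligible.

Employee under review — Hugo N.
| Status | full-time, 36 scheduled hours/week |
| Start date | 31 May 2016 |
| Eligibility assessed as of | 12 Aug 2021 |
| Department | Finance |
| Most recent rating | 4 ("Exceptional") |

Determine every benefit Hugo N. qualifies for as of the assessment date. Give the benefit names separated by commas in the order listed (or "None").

Service from 31 May 2016 to 12 Aug 2021: 1899 days.
Meal Allowance — status full-time ✓; service 1899 days ≥ 45 days ✓ → eligible.
Paid Parental Leave — service 1899 days ≥ 30 days ✓; dept Finance ✗ → not eligible.
Floating Holidays — status full-time ✓; service 1899 days ≥ 180 days ✓ → eligible.
Pension Scheme — status full-time ✓; service 1899 days ≥ 60 days ✓ → eligible.
Equipment Allowance — status full-time ✗ (requires part-time, seasonal, or temporary) → not eligible.

Meal Allowance, Floating Holidays, Pension Scheme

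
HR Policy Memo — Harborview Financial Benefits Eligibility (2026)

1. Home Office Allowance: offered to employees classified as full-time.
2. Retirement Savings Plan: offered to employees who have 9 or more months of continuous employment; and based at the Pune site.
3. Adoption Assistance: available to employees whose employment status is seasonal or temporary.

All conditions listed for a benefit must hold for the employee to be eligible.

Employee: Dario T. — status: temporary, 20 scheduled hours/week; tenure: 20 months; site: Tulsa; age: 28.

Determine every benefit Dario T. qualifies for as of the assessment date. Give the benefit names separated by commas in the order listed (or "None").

Home Office Allowance — status temporary ✗ (requires full-time) → not eligible.
Retirement Savings Plan — service 20 months ≥ 9 months ✓; site Tulsa ✗ (not Pune) → not eligible.
Adoption Assistance — status temporary ✓ → eligible.

Adoption Assistance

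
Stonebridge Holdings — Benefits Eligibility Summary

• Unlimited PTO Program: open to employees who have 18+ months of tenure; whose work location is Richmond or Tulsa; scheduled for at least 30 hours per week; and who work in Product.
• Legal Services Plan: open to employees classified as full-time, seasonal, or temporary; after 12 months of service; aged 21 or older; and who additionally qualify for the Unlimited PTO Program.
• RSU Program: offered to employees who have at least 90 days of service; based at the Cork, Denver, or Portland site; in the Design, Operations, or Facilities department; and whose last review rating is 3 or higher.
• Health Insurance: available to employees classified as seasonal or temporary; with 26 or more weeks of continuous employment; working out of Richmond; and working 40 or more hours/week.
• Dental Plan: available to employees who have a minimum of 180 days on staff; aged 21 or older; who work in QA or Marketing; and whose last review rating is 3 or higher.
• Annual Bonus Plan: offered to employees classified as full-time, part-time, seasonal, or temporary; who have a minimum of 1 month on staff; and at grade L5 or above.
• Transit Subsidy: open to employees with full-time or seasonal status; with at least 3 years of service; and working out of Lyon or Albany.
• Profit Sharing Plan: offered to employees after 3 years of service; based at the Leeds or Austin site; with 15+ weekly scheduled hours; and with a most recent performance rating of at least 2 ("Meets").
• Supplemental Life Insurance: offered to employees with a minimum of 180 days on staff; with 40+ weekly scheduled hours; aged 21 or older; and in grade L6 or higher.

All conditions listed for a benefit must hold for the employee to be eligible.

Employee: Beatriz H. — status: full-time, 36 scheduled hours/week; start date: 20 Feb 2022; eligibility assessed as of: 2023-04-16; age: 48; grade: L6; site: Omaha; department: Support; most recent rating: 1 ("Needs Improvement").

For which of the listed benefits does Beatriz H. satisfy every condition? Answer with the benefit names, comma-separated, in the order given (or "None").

Service from 20 Feb 2022 to 2023-04-16: 420 days.
Unlimited PTO Program — service 420 days < 18 months (≈540 days) ✗ → not eligible.
Legal Services Plan — status full-time ✓; service 420 days ≥ 12 months (≈360 days) ✓; age 48 ≥ 21 ✓; not eligible for Unlimited PTO Program ✗ → not eligible.
RSU Program — service 420 days ≥ 90 days ✓; site Omaha ✗ (not Cork, Denver, or Portland) → not eligible.
Health Insurance — status full-time ✗ (requires seasonal or temporary) → not eligible.
Dental Plan — service 420 days ≥ 180 days ✓; age 48 ≥ 21 ✓; dept Support ✗ → not eligible.
Annual Bonus Plan — status full-time ✓; service 420 days ≥ 1 month (≈30 days) ✓; grade L6 ≥ L5 ✓ → eligible.
Transit Subsidy — status full-time ✓; service 420 days < 3 years (≈1095 days) ✗ → not eligible.
Profit Sharing Plan — service 420 days < 3 years (≈1095 days) ✗ → not eligible.
Supplemental Life Insurance — service 420 days ≥ 180 days ✓; 36 hrs/wk < 40 ✗ → not eligible.

Annual Bonus Plan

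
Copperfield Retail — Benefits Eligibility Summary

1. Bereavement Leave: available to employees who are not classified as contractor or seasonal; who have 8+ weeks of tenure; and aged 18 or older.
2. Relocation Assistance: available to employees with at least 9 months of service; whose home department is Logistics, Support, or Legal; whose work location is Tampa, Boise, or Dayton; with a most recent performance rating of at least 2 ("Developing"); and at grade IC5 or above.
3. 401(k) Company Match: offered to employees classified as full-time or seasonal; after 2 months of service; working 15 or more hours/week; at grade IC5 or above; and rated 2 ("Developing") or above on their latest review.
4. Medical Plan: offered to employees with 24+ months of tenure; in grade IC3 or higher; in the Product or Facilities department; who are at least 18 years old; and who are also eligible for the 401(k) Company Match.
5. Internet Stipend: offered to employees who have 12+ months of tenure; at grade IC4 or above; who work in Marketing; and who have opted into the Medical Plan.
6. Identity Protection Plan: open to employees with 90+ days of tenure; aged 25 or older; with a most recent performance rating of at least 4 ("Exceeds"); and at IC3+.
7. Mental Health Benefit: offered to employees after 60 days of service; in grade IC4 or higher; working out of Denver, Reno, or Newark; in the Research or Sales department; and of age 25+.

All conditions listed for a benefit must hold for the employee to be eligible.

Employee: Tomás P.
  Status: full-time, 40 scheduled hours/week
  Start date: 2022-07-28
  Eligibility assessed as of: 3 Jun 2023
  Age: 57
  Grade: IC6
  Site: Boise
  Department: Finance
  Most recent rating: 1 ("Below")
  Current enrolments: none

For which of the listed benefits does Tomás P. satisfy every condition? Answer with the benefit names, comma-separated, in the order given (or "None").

Service from 2022-07-28 to 3 Jun 2023: 310 days.
Bereavement Leave — status full-time ✓ (not excluded); service 310 days ≥ 8 weeks (≈56 days) ✓; age 57 ≥ 18 ✓ → eligible.
Relocation Assistance — service 310 days ≥ 9 months (≈270 days) ✓; dept Finance ✗ → not eligible.
401(k) Company Match — status full-time ✓; service 310 days ≥ 2 months (≈60 days) ✓; 40 hrs/wk ≥ 15 ✓; grade IC6 ≥ IC5 ✓; rating 1 < 2 ✗ → not eligible.
Medical Plan — service 310 days < 24 months (≈720 days) ✗ → not eligible.
Internet Stipend — service 310 days < 12 months (≈360 days) ✗ → not eligible.
Identity Protection Plan — service 310 days ≥ 90 days ✓; age 57 ≥ 25 ✓; rating 1 < 4 ✗ → not eligible.
Mental Health Benefit — service 310 days ≥ 60 days ✓; grade IC6 ≥ IC4 ✓; site Boise ✗ (not Denver, Reno, or Newark) → not eligible.

Bereavement Leave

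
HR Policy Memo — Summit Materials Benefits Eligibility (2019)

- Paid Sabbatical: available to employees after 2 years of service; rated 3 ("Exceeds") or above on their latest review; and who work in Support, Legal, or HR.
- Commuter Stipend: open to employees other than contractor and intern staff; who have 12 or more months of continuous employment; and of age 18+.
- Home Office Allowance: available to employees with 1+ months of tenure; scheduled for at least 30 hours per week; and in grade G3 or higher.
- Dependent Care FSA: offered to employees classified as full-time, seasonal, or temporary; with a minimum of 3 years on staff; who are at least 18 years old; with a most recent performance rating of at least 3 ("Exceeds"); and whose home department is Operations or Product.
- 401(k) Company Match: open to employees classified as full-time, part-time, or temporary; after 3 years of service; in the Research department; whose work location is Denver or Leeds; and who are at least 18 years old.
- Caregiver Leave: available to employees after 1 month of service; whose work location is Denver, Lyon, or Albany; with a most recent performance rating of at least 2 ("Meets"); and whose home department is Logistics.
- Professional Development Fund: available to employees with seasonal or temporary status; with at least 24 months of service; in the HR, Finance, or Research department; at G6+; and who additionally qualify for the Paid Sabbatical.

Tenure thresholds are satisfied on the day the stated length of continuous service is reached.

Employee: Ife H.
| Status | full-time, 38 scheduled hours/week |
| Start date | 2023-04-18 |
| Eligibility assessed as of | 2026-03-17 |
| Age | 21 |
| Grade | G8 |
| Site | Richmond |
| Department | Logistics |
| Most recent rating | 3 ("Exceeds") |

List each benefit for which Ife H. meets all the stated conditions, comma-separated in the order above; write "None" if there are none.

Commuter Stipend, Home Office Allowance

Service from 2023-04-18 to 2026-03-17: 1064 days.
Paid Sabbatical — service 1064 days ≥ 2 years (≈730 days) ✓; rating 3 ≥ 3 ✓; dept Logistics ✗ → not eligible.
Commuter Stipend — status full-time ✓ (not excluded); service 1064 days ≥ 12 months (≈360 days) ✓; age 21 ≥ 18 ✓ → eligible.
Home Office Allowance — service 1064 days ≥ 1 month (≈30 days) ✓; 38 hrs/wk ≥ 30 ✓; grade G8 ≥ G3 ✓ → eligible.
Dependent Care FSA — status full-time ✓; service 1064 days < 3 years (≈1095 days) ✗ → not eligible.
401(k) Company Match — status full-time ✓; service 1064 days < 3 years (≈1095 days) ✗ → not eligible.
Caregiver Leave — service 1064 days ≥ 1 month (≈30 days) ✓; site Richmond ✗ (not Denver, Lyon, or Albany) → not eligible.
Professional Development Fund — status full-time ✗ (requires seasonal or temporary) → not eligible.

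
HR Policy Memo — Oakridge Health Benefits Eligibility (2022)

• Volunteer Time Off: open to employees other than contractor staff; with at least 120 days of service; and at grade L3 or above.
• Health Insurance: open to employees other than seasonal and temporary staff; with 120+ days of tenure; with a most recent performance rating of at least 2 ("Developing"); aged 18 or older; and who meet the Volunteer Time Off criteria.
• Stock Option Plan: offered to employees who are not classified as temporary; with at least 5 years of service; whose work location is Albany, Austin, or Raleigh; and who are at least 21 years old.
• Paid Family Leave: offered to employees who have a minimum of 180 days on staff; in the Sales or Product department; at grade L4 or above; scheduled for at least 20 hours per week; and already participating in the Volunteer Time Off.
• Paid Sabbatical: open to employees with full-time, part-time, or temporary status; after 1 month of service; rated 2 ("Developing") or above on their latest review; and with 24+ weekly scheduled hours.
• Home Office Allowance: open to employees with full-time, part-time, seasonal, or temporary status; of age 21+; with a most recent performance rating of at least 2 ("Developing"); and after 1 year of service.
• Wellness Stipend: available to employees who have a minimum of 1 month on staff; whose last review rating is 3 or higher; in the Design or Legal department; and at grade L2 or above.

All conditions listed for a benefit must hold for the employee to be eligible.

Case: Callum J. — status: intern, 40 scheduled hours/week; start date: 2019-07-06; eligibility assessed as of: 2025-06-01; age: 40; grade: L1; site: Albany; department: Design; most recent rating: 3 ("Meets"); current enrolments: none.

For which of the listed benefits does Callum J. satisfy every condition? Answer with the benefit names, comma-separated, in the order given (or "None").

Stock Option Plan

Service from 2019-07-06 to 2025-06-01: 2157 days.
Volunteer Time Off — status intern ✓ (not excluded); service 2157 days ≥ 120 days ✓; grade L1 < L3 ✗ → not eligible.
Health Insurance — status intern ✓ (not excluded); service 2157 days ≥ 120 days ✓; rating 3 ≥ 2 ✓; age 40 ≥ 18 ✓; not eligible for Volunteer Time Off ✗ → not eligible.
Stock Option Plan — status intern ✓ (not excluded); service 2157 days ≥ 5 years (≈1825 days) ✓; site Albany ✓; age 40 ≥ 21 ✓ → eligible.
Paid Family Leave — service 2157 days ≥ 180 days ✓; dept Design ✗ → not eligible.
Paid Sabbatical — status intern ✗ (requires full-time, part-time, or temporary) → not eligible.
Home Office Allowance — status intern ✗ (requires full-time, part-time, seasonal, or temporary) → not eligible.
Wellness Stipend — service 2157 days ≥ 1 month (≈30 days) ✓; rating 3 ≥ 3 ✓; dept Design ✓; grade L1 < L2 ✗ → not eligible.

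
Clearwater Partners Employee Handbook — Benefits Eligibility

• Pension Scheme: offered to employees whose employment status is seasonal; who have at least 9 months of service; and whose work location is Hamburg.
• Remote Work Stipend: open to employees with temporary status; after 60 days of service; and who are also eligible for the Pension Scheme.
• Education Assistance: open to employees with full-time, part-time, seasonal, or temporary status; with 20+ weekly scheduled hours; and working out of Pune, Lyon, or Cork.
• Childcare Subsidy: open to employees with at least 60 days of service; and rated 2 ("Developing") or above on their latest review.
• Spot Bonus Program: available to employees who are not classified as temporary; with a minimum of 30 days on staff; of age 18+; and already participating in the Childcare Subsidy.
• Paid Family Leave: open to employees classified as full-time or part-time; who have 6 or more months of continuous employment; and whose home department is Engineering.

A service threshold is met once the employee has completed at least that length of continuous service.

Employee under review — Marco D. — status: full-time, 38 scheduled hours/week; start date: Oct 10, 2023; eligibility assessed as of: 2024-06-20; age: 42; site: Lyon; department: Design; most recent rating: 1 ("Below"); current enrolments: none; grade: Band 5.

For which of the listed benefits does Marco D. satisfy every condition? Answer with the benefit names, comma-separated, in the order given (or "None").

Education Assistance

Service from Oct 10, 2023 to 2024-06-20: 254 days.
Pension Scheme — status full-time ✗ (requires seasonal) → not eligible.
Remote Work Stipend — status full-time ✗ (requires temporary) → not eligible.
Education Assistance — status full-time ✓; 38 hrs/wk ≥ 20 ✓; site Lyon ✓ → eligible.
Childcare Subsidy — service 254 days ≥ 60 days ✓; rating 1 < 2 ✗ → not eligible.
Spot Bonus Program — status full-time ✓ (not excluded); service 254 days ≥ 30 days ✓; age 42 ≥ 18 ✓; not enrolled in Childcare Subsidy ✗ → not eligible.
Paid Family Leave — status full-time ✓; service 254 days ≥ 6 months (≈180 days) ✓; dept Design ✗ → not eligible.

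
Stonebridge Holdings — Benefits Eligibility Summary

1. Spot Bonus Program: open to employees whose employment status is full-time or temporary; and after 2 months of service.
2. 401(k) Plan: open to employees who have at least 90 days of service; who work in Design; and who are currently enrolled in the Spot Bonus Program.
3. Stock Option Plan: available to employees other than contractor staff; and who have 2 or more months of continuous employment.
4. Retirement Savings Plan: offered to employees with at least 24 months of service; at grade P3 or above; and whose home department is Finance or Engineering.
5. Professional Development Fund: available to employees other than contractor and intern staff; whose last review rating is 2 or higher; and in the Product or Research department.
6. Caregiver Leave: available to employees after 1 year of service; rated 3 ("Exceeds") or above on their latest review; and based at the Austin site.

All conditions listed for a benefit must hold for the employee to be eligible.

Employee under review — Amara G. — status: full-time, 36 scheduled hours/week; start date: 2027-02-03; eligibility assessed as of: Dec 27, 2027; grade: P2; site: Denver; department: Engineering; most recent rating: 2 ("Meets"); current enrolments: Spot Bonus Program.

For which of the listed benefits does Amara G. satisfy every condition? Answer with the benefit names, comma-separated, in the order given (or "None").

Service from 2027-02-03 to Dec 27, 2027: 327 days.
Spot Bonus Program — status full-time ✓; service 327 days ≥ 2 months (≈60 days) ✓ → eligible.
401(k) Plan — service 327 days ≥ 90 days ✓; dept Engineering ✗ → not eligible.
Stock Option Plan — status full-time ✓ (not excluded); service 327 days ≥ 2 months (≈60 days) ✓ → eligible.
Retirement Savings Plan — service 327 days < 24 months (≈720 days) ✗ → not eligible.
Professional Development Fund — status full-time ✓ (not excluded); rating 2 ≥ 2 ✓; dept Engineering ✗ → not eligible.
Caregiver Leave — service 327 days < 1 year (≈365 days) ✗ → not eligible.

Spot Bonus Program, Stock Option Plan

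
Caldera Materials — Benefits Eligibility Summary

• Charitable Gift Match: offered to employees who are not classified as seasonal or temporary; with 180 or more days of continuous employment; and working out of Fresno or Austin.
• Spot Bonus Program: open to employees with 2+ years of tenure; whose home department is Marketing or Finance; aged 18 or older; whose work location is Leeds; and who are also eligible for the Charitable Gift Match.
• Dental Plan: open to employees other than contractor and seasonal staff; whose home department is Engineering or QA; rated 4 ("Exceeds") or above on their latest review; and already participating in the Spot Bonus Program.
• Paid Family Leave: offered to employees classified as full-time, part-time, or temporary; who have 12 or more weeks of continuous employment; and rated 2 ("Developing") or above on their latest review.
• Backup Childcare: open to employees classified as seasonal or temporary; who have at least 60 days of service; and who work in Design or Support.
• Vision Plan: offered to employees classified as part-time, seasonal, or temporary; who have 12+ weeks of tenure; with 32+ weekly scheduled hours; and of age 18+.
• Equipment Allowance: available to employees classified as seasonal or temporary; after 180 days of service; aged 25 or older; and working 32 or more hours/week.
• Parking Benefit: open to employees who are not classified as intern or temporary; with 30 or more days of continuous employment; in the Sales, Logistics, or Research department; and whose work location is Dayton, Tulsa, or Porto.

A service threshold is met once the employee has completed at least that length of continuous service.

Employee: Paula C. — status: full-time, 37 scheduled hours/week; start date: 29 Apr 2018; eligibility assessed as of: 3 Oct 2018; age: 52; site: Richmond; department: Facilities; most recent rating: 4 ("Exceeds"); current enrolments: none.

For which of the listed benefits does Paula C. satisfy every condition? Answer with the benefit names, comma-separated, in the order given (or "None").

Paid Family Leave

Service from 29 Apr 2018 to 3 Oct 2018: 157 days.
Charitable Gift Match — status full-time ✓ (not excluded); service 157 days < 180 days ✗ → not eligible.
Spot Bonus Program — service 157 days < 2 years (≈730 days) ✗ → not eligible.
Dental Plan — status full-time ✓ (not excluded); dept Facilities ✗ → not eligible.
Paid Family Leave — status full-time ✓; service 157 days ≥ 12 weeks (≈84 days) ✓; rating 4 ≥ 2 ✓ → eligible.
Backup Childcare — status full-time ✗ (requires seasonal or temporary) → not eligible.
Vision Plan — status full-time ✗ (requires part-time, seasonal, or temporary) → not eligible.
Equipment Allowance — status full-time ✗ (requires seasonal or temporary) → not eligible.
Parking Benefit — status full-time ✓ (not excluded); service 157 days ≥ 30 days ✓; dept Facilities ✗ → not eligible.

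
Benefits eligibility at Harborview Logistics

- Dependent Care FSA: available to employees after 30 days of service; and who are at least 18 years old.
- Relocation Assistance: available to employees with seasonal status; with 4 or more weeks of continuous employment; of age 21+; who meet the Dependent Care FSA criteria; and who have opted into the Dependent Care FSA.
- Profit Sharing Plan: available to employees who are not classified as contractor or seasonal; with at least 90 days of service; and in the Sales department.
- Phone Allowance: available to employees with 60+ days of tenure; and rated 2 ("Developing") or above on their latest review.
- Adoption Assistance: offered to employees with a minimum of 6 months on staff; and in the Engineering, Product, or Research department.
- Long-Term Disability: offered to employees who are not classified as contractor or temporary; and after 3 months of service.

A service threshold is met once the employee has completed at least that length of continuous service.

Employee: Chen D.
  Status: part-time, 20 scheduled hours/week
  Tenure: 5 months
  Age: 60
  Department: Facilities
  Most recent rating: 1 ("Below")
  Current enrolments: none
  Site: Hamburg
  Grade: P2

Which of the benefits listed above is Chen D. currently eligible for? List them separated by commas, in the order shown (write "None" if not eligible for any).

Dependent Care FSA — service 5 months ≥ 30 days ✓; age 60 ≥ 18 ✓ → eligible.
Relocation Assistance — status part-time ✗ (requires seasonal) → not eligible.
Profit Sharing Plan — status part-time ✓ (not excluded); service 5 months ≥ 90 days ✓; dept Facilities ✗ → not eligible.
Phone Allowance — service 5 months ≥ 60 days ✓; rating 1 < 2 ✗ → not eligible.
Adoption Assistance — service 5 months < 6 months ✗ → not eligible.
Long-Term Disability — status part-time ✓ (not excluded); service 5 months ≥ 3 months ✓ → eligible.

Dependent Care FSA, Long-Term Disability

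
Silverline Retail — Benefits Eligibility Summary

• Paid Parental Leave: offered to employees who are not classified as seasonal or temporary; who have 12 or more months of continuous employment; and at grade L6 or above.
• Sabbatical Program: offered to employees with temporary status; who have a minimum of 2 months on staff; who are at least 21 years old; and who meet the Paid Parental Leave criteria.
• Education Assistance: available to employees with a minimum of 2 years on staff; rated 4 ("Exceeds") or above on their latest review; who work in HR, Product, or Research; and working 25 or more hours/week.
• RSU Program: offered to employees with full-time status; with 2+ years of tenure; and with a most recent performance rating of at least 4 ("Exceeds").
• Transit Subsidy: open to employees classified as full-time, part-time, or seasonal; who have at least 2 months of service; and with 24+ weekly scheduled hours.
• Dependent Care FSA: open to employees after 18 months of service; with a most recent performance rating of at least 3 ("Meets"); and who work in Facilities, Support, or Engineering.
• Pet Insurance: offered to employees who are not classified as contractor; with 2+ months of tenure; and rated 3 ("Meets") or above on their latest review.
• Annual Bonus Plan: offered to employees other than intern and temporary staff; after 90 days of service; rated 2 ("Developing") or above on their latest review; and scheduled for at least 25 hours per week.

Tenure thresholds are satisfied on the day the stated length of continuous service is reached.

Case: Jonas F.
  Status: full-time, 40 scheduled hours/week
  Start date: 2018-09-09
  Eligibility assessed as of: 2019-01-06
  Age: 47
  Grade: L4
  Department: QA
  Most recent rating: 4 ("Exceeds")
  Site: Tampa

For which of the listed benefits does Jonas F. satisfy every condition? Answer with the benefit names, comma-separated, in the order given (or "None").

Transit Subsidy, Pet Insurance, Annual Bonus Plan

Service from 2018-09-09 to 2019-01-06: 119 days.
Paid Parental Leave — status full-time ✓ (not excluded); service 119 days < 12 months (≈360 days) ✗ → not eligible.
Sabbatical Program — status full-time ✗ (requires temporary) → not eligible.
Education Assistance — service 119 days < 2 years (≈730 days) ✗ → not eligible.
RSU Program — status full-time ✓; service 119 days < 2 years (≈730 days) ✗ → not eligible.
Transit Subsidy — status full-time ✓; service 119 days ≥ 2 months (≈60 days) ✓; 40 hrs/wk ≥ 24 ✓ → eligible.
Dependent Care FSA — service 119 days < 18 months (≈540 days) ✗ → not eligible.
Pet Insurance — status full-time ✓ (not excluded); service 119 days ≥ 2 months (≈60 days) ✓; rating 4 ≥ 3 ✓ → eligible.
Annual Bonus Plan — status full-time ✓ (not excluded); service 119 days ≥ 90 days ✓; rating 4 ≥ 2 ✓; 40 hrs/wk ≥ 25 ✓ → eligible.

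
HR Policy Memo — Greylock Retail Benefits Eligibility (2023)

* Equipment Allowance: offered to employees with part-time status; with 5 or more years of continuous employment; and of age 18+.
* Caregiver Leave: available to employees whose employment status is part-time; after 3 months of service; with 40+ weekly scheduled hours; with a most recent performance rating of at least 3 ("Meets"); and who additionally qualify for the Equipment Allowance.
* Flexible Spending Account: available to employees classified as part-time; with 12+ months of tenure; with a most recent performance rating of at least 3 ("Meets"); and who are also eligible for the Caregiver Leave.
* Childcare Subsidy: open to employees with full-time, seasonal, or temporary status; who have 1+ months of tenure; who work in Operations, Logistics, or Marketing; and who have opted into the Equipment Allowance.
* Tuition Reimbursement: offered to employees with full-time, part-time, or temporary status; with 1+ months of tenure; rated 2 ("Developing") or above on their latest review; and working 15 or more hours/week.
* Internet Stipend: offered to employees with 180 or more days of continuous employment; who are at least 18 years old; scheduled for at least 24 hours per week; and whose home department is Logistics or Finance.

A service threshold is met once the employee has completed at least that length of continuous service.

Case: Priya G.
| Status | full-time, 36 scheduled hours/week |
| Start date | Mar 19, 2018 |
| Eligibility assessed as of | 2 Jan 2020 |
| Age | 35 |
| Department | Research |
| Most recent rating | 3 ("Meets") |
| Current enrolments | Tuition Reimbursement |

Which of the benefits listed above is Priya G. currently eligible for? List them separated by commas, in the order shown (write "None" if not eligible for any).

Service from Mar 19, 2018 to 2 Jan 2020: 654 days.
Equipment Allowance — status full-time ✗ (requires part-time) → not eligible.
Caregiver Leave — status full-time ✗ (requires part-time) → not eligible.
Flexible Spending Account — status full-time ✗ (requires part-time) → not eligible.
Childcare Subsidy — status full-time ✓; service 654 days ≥ 1 month (≈30 days) ✓; dept Research ✗ → not eligible.
Tuition Reimbursement — status full-time ✓; service 654 days ≥ 1 month (≈30 days) ✓; rating 3 ≥ 2 ✓; 36 hrs/wk ≥ 15 ✓ → eligible.
Internet Stipend — service 654 days ≥ 180 days ✓; age 35 ≥ 18 ✓; 36 hrs/wk ≥ 24 ✓; dept Research ✗ → not eligible.

Tuition Reimbursement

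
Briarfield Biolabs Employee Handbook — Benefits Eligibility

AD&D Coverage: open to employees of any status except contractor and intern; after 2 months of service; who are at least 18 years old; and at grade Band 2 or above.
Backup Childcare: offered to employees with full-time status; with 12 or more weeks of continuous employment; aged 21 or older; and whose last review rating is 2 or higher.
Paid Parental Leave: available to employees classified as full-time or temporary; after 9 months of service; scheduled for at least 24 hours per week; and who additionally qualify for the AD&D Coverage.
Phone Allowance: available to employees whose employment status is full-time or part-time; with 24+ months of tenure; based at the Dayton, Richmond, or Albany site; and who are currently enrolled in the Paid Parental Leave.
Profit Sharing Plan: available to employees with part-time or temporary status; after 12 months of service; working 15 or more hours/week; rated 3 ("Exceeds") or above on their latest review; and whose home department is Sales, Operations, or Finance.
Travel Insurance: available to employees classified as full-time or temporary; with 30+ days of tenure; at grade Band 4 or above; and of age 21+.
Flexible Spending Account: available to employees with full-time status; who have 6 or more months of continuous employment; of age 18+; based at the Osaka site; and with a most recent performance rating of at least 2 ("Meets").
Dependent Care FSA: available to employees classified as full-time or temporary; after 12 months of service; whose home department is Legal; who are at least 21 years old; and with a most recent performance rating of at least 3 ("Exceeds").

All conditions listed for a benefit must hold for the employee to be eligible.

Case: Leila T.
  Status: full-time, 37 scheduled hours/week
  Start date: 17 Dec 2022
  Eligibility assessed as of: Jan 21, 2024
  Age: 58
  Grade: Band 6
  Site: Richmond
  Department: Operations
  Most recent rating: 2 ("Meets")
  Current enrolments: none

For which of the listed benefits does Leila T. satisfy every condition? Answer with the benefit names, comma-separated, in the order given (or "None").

AD&D Coverage, Backup Childcare, Paid Parental Leave, Travel Insurance

Service from 17 Dec 2022 to Jan 21, 2024: 400 days.
AD&D Coverage — status full-time ✓ (not excluded); service 400 days ≥ 2 months (≈60 days) ✓; age 58 ≥ 18 ✓; grade Band 6 ≥ Band 2 ✓ → eligible.
Backup Childcare — status full-time ✓; service 400 days ≥ 12 weeks (≈84 days) ✓; age 58 ≥ 21 ✓; rating 2 ≥ 2 ✓ → eligible.
Paid Parental Leave — status full-time ✓; service 400 days ≥ 9 months (≈270 days) ✓; 37 hrs/wk ≥ 24 ✓; eligible for AD&D Coverage ✓ → eligible.
Phone Allowance — status full-time ✓; service 400 days < 24 months (≈720 days) ✗ → not eligible.
Profit Sharing Plan — status full-time ✗ (requires part-time or temporary) → not eligible.
Travel Insurance — status full-time ✓; service 400 days ≥ 30 days ✓; grade Band 6 ≥ Band 4 ✓; age 58 ≥ 21 ✓ → eligible.
Flexible Spending Account — status full-time ✓; service 400 days ≥ 6 months (≈180 days) ✓; age 58 ≥ 18 ✓; site Richmond ✗ (not Osaka) → not eligible.
Dependent Care FSA — status full-time ✓; service 400 days ≥ 12 months (≈360 days) ✓; dept Operations ✗ → not eligible.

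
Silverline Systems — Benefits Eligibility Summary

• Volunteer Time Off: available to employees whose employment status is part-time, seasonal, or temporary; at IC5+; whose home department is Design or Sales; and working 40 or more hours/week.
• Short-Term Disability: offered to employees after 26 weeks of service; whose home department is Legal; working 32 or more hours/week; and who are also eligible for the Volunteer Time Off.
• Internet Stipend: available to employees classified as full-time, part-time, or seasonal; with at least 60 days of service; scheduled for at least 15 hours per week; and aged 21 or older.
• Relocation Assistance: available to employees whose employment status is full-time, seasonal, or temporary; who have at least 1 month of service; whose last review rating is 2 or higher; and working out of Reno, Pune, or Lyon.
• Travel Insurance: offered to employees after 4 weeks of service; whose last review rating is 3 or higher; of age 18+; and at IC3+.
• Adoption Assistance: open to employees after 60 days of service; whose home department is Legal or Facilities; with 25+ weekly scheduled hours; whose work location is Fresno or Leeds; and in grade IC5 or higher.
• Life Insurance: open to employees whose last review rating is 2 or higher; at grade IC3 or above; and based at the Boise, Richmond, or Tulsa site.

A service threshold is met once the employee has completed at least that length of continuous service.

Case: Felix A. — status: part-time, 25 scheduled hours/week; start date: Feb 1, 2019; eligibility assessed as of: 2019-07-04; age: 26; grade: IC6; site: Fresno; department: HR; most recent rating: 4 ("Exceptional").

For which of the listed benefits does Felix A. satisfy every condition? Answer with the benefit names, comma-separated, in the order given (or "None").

Internet Stipend, Travel Insurance

Service from Feb 1, 2019 to 2019-07-04: 153 days.
Volunteer Time Off — status part-time ✓; grade IC6 ≥ IC5 ✓; dept HR ✗ → not eligible.
Short-Term Disability — service 153 days < 26 weeks (≈182 days) ✗ → not eligible.
Internet Stipend — status part-time ✓; service 153 days ≥ 60 days ✓; 25 hrs/wk ≥ 15 ✓; age 26 ≥ 21 ✓ → eligible.
Relocation Assistance — status part-time ✗ (requires full-time, seasonal, or temporary) → not eligible.
Travel Insurance — service 153 days ≥ 4 weeks (≈28 days) ✓; rating 4 ≥ 3 ✓; age 26 ≥ 18 ✓; grade IC6 ≥ IC3 ✓ → eligible.
Adoption Assistance — service 153 days ≥ 60 days ✓; dept HR ✗ → not eligible.
Life Insurance — rating 4 ≥ 2 ✓; grade IC6 ≥ IC3 ✓; site Fresno ✗ (not Boise, Richmond, or Tulsa) → not eligible.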